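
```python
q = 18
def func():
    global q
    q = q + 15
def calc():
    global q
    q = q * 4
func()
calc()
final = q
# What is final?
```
132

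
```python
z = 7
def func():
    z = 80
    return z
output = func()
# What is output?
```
80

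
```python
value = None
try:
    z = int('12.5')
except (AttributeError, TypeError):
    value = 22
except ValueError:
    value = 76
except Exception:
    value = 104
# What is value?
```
76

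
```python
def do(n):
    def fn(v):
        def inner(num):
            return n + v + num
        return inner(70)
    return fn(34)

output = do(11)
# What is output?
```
115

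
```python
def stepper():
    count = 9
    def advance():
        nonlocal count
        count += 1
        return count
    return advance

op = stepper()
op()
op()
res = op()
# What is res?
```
12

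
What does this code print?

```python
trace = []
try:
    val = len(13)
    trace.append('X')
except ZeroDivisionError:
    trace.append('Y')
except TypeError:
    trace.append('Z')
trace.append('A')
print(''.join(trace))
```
ZA

TypeError is caught by its specific handler, not ZeroDivisionError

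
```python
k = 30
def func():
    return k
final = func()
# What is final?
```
30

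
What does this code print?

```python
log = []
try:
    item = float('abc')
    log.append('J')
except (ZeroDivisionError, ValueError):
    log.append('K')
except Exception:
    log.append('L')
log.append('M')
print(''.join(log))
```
KM

ValueError matches tuple containing it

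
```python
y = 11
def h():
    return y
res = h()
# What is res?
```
11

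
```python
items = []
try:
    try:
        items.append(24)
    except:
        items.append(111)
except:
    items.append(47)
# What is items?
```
[24]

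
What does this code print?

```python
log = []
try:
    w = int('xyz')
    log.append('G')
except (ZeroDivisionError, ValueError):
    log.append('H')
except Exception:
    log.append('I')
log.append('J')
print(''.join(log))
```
HJ

ValueError matches tuple containing it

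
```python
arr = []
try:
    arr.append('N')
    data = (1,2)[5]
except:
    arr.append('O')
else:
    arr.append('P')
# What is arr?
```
['N', 'O']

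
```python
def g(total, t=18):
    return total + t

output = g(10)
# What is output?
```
28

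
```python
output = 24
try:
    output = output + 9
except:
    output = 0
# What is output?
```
33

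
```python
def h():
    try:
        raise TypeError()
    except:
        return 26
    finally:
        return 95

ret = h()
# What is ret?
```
95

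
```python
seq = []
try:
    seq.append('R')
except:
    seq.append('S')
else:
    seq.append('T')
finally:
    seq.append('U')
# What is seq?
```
['R', 'T', 'U']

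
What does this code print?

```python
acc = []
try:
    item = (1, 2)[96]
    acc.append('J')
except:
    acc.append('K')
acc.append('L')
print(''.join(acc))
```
KL

Exception raised in try, caught by bare except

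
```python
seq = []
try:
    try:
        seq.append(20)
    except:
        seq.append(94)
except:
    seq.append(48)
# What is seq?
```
[20]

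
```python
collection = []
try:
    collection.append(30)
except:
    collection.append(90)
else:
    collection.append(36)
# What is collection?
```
[30, 36]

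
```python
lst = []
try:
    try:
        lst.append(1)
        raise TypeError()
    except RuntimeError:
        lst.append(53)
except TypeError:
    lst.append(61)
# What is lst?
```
[1, 61]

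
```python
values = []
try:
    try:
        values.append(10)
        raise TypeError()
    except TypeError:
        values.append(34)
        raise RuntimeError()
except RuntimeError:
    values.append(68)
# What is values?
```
[10, 34, 68]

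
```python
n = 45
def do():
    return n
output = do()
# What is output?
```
45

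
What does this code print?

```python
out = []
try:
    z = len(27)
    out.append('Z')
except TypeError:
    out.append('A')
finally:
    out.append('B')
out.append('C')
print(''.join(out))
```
ABC

finally always runs, even after exception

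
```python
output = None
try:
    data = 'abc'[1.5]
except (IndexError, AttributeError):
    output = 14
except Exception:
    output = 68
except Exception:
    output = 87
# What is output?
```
68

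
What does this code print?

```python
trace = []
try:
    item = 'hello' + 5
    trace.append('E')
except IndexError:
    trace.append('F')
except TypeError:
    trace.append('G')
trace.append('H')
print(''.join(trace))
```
GH

TypeError is caught by its specific handler, not IndexError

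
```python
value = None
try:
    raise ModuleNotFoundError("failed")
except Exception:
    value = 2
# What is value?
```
2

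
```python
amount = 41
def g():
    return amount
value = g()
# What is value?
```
41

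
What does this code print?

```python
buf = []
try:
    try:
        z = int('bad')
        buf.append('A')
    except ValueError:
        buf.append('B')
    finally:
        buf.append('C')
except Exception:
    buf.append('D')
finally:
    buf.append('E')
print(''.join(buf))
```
BCE

Both finally blocks run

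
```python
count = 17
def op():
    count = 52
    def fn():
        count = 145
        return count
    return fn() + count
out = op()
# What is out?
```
197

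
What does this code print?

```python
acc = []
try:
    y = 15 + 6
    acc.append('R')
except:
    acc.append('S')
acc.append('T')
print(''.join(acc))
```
RT

No exception, try block completes normally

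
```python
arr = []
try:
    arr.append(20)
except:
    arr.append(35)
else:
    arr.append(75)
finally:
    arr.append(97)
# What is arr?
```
[20, 75, 97]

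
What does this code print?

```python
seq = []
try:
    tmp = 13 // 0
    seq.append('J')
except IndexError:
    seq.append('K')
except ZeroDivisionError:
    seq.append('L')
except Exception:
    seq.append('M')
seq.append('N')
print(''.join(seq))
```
LN

ZeroDivisionError matches before generic Exception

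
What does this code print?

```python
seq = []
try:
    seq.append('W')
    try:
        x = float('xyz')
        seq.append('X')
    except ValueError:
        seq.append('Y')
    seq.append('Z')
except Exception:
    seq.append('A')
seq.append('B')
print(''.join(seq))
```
WYZB

Inner exception caught by inner handler, outer continues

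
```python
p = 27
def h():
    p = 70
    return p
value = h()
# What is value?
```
70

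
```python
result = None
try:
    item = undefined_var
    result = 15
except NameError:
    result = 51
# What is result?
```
51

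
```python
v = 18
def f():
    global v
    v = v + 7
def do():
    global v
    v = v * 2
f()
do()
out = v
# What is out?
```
50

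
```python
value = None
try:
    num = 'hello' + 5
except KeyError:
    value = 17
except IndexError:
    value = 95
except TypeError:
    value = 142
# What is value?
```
142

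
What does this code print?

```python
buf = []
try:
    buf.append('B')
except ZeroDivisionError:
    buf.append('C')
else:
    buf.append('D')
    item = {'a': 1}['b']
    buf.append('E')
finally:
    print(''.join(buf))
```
BD

Try succeeds, else appends 'D', KeyError in else is uncaught, finally prints before exception propagates ('E' never appended)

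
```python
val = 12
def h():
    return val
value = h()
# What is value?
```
12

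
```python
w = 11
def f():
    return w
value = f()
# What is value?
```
11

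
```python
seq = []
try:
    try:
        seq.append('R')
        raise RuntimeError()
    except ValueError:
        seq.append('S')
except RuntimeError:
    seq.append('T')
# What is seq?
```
['R', 'T']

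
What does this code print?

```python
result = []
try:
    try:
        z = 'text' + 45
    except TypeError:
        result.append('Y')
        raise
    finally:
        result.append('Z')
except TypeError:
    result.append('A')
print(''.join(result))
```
YZA

finally runs before re-raised exception propagates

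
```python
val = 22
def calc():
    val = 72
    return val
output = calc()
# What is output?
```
72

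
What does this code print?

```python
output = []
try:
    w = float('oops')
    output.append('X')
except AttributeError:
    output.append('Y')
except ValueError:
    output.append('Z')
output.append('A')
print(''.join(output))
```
ZA

ValueError is caught by its specific handler, not AttributeError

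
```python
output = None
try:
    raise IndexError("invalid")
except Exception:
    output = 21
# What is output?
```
21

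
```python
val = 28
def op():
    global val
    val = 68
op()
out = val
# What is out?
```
68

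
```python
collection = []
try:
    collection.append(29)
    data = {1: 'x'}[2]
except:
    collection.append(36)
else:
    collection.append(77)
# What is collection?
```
[29, 36]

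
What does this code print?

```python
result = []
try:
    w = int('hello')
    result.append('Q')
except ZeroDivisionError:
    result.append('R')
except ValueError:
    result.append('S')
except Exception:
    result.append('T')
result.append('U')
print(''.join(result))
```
SU

ValueError matches before generic Exception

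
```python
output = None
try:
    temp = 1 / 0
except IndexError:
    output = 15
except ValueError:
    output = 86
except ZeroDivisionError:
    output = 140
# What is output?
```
140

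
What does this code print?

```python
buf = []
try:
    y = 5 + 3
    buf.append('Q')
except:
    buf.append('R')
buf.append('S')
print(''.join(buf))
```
QS

No exception, try block completes normally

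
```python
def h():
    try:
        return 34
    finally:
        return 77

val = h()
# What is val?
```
77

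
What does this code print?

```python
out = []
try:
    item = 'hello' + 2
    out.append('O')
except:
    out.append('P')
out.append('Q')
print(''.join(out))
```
PQ

Exception raised in try, caught by bare except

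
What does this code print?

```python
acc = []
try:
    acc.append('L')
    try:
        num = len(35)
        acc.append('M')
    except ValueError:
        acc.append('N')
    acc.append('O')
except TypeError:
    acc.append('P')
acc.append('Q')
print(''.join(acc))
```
LPQ

Inner handler doesn't match, propagates to outer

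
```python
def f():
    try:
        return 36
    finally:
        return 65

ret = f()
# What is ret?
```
65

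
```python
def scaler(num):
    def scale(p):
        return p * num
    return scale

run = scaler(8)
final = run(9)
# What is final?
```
72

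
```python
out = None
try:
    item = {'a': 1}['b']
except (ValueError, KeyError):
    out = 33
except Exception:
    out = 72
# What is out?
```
33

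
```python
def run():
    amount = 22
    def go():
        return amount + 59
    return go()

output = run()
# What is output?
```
81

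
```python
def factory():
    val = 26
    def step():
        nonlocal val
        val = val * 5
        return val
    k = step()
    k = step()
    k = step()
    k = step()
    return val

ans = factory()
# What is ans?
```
16250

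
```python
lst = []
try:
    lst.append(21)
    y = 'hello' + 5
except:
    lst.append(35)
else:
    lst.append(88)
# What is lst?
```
[21, 35]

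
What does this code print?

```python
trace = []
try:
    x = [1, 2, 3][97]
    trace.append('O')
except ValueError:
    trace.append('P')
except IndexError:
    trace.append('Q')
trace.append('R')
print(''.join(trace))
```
QR

IndexError is caught by its specific handler, not ValueError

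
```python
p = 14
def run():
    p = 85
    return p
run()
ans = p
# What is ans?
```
14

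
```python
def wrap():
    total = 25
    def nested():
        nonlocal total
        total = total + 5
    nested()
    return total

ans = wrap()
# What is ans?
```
30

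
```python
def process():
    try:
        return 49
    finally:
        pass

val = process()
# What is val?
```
49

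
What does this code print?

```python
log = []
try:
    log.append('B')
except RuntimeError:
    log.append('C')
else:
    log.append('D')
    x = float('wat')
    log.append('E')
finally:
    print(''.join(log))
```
BD

Try succeeds, else appends 'D', ValueError in else is uncaught, finally prints before exception propagates ('E' never appended)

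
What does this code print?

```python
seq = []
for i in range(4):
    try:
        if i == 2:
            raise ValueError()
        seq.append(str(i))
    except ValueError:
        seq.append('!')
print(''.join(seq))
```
01!3

Exception on i=2 caught, loop continues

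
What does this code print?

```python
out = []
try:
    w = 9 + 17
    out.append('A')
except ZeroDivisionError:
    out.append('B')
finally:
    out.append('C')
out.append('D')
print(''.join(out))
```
ACD

finally runs after normal execution too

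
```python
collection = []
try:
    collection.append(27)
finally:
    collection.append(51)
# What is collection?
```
[27, 51]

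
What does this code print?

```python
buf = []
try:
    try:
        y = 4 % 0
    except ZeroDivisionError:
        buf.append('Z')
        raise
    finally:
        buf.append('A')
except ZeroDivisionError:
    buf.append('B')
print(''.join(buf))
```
ZAB

finally runs before re-raised exception propagates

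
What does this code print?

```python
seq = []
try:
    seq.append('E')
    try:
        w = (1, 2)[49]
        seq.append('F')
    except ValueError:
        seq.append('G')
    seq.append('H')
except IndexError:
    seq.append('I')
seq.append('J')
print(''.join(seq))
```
EIJ

Inner handler doesn't match, propagates to outer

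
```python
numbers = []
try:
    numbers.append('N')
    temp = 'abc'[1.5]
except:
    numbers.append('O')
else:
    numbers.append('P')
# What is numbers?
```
['N', 'O']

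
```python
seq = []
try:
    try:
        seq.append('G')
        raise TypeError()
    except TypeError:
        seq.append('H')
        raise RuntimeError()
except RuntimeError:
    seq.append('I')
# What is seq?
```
['G', 'H', 'I']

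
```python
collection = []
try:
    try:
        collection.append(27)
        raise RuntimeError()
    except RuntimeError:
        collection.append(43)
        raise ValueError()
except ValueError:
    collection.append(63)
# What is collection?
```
[27, 43, 63]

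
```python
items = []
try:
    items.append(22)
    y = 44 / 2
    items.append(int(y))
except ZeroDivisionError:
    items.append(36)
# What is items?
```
[22, 22]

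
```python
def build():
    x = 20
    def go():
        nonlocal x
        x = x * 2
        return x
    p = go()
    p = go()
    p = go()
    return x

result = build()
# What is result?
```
160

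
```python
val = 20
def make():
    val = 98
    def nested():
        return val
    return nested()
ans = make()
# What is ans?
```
98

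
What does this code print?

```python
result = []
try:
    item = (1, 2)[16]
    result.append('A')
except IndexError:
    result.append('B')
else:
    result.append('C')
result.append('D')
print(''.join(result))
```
BD

else block skipped when exception is caught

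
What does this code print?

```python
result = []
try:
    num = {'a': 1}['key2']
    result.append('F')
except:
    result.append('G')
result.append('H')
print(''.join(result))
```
GH

Exception raised in try, caught by bare except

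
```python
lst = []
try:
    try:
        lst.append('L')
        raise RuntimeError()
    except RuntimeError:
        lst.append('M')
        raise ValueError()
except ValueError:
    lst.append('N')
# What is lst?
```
['L', 'M', 'N']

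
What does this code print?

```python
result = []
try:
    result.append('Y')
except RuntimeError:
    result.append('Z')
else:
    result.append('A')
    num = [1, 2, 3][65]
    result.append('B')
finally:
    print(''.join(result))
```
YA

Try succeeds, else appends 'A', IndexError in else is uncaught, finally prints before exception propagates ('B' never appended)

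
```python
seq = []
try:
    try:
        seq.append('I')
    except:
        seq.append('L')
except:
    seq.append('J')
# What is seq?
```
['I']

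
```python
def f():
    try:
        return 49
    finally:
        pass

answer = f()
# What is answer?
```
49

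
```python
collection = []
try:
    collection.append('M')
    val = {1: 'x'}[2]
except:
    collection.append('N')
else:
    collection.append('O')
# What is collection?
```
['M', 'N']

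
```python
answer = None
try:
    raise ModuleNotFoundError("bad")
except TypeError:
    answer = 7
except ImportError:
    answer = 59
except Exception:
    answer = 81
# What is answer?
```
59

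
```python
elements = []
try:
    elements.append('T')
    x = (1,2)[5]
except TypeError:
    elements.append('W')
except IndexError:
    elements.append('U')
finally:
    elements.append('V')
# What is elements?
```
['T', 'U', 'V']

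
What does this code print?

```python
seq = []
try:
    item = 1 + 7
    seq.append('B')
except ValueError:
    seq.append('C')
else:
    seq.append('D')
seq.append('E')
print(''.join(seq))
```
BDE

else block runs when no exception occurs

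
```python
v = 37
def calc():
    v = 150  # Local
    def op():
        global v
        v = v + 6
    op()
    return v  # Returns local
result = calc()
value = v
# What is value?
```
43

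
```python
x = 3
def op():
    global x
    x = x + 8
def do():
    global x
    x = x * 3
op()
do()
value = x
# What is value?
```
33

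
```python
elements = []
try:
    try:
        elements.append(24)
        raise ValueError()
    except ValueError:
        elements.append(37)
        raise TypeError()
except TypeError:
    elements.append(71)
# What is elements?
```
[24, 37, 71]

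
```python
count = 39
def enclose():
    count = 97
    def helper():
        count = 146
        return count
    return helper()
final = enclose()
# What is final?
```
146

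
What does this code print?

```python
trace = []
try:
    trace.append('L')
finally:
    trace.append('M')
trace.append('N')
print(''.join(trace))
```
LMN

try/finally without except, no exception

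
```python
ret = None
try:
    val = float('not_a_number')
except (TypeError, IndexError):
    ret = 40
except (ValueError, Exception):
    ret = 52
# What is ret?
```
52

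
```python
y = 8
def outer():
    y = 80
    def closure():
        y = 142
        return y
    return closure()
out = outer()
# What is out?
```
142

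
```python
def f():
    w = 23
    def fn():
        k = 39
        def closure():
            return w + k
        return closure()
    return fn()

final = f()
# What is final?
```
62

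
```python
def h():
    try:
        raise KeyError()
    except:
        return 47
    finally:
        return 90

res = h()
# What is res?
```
90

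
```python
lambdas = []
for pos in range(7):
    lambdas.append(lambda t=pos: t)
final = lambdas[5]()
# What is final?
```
5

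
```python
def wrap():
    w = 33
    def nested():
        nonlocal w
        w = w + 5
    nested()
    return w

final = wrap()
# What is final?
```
38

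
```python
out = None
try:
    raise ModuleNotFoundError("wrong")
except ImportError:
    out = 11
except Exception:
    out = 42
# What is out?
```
11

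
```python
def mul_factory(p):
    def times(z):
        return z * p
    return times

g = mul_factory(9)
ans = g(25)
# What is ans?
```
225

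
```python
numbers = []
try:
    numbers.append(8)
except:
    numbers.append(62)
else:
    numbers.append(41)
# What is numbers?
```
[8, 41]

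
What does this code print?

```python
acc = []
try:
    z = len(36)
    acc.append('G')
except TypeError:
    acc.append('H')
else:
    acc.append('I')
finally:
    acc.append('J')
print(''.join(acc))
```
HJ

Exception: except runs, else skipped, finally runs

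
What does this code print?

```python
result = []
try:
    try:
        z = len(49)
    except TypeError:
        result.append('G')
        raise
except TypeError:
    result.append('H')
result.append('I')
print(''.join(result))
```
GHI

raise without argument re-raises current exception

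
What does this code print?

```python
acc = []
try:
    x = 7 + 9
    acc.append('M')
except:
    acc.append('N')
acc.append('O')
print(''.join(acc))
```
MO

No exception, try block completes normally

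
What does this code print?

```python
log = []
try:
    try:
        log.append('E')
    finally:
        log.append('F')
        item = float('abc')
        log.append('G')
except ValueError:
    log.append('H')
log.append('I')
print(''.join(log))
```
EFHI

Exception in inner finally caught by outer except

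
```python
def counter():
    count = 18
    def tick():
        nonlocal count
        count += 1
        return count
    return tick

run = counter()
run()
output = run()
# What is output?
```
20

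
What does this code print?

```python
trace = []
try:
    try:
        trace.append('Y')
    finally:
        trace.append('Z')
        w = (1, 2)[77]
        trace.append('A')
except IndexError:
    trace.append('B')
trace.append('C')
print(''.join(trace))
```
YZBC

Exception in inner finally caught by outer except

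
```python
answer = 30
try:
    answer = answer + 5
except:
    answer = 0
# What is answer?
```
35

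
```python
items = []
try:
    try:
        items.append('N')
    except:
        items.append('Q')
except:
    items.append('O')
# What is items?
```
['N']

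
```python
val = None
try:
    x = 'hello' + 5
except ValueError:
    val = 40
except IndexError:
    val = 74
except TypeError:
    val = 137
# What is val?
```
137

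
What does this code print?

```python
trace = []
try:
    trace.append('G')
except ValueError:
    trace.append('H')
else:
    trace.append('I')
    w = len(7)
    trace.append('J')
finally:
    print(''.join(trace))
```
GI

Try succeeds, else appends 'I', TypeError in else is uncaught, finally prints before exception propagates ('J' never appended)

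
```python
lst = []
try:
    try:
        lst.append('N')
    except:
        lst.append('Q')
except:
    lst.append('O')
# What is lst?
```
['N']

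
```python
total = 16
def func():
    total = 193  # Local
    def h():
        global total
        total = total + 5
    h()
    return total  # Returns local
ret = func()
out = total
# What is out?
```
21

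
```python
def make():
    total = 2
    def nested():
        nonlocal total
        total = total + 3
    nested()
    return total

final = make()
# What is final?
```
5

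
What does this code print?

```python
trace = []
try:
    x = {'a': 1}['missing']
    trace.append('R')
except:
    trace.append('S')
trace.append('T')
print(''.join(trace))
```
ST

Exception raised in try, caught by bare except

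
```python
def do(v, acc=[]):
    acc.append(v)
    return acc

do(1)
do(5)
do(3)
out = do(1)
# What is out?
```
[1, 5, 3, 1]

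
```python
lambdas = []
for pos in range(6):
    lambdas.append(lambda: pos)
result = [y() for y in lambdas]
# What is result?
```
[5, 5, 5, 5, 5, 5]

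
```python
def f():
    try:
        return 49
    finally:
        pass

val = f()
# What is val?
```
49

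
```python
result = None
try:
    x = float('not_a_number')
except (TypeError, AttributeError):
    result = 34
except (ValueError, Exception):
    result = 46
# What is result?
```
46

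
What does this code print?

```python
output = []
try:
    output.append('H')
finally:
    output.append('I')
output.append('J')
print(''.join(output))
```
HIJ

try/finally without except, no exception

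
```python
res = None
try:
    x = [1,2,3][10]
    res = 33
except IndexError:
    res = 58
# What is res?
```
58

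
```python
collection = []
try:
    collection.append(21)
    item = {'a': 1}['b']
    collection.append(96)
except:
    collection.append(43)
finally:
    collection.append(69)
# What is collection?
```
[21, 43, 69]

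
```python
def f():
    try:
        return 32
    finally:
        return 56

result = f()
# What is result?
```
56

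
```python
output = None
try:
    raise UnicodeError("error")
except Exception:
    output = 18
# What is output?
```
18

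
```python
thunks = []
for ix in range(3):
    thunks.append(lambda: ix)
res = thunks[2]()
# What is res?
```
2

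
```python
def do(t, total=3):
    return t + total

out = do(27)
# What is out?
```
30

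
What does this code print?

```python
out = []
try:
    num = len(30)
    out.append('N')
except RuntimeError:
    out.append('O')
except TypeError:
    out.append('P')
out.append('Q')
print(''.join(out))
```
PQ

TypeError is caught by its specific handler, not RuntimeError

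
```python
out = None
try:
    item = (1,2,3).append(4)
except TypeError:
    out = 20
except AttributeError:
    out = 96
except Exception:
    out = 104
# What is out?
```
96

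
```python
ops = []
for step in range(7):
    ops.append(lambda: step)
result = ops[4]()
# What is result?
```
6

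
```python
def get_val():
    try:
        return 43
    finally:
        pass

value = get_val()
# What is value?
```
43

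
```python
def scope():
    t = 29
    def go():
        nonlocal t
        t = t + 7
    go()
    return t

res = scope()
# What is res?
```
36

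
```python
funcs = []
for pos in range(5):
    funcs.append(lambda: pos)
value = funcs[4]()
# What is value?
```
4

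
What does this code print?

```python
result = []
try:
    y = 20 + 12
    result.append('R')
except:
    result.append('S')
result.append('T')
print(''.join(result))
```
RT

No exception, try block completes normally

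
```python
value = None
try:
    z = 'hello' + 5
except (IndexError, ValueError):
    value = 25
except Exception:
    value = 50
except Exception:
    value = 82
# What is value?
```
50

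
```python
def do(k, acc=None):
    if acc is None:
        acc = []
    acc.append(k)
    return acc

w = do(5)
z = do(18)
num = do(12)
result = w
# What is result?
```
[5]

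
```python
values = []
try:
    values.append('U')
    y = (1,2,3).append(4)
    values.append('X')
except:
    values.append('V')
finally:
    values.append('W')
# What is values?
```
['U', 'V', 'W']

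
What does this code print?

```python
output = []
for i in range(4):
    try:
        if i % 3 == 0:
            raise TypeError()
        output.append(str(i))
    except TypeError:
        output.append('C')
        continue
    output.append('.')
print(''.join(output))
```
C1.2.C

continue in except skips rest of loop body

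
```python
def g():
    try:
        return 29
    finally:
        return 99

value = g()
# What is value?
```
99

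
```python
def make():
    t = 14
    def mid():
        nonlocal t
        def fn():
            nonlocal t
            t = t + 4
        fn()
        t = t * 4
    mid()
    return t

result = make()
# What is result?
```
72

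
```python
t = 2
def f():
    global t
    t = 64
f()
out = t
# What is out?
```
64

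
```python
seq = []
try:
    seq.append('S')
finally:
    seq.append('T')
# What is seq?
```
['S', 'T']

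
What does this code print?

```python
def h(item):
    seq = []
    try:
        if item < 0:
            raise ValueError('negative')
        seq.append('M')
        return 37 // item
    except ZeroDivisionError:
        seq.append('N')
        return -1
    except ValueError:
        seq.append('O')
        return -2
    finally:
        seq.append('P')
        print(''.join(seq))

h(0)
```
MNP

item=0 causes ZeroDivisionError, caught, finally prints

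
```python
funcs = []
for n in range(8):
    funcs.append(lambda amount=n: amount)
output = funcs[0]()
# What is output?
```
0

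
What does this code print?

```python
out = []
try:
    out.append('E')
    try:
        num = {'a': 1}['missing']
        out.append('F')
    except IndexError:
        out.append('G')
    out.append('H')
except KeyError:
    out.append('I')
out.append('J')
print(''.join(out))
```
EIJ

Inner handler doesn't match, propagates to outer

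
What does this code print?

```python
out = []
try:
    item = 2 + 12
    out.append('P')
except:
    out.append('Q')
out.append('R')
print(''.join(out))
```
PR

No exception, try block completes normally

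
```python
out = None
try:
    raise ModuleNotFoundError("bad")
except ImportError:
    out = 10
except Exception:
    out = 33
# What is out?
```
10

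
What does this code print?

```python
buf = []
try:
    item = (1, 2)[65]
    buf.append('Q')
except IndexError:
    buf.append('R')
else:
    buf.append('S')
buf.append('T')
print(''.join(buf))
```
RT

else block skipped when exception is caught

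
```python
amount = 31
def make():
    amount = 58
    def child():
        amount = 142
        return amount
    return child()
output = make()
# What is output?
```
142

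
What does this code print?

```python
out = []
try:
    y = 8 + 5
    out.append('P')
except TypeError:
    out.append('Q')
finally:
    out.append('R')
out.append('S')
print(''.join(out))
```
PRS

finally runs after normal execution too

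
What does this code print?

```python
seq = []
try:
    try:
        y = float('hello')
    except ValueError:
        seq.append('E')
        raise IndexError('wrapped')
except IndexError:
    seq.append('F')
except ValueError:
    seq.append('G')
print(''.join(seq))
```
EF

New IndexError raised, caught by outer IndexError handler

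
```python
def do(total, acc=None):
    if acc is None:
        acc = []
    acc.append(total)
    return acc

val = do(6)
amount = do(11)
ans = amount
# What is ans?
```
[11]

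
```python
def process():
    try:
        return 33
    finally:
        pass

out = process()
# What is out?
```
33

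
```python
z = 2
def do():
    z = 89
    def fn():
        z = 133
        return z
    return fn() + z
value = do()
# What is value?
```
222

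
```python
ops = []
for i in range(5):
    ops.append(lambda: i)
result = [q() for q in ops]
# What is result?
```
[4, 4, 4, 4, 4]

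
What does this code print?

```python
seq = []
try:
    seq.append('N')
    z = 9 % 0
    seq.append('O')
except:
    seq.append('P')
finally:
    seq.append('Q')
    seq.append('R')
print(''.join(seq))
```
NPQR

Code before exception runs, then except, then all of finally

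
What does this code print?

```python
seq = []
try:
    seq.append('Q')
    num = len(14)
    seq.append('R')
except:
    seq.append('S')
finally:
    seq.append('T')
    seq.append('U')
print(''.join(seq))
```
QSTU

Code before exception runs, then except, then all of finally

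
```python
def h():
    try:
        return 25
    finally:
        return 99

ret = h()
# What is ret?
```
99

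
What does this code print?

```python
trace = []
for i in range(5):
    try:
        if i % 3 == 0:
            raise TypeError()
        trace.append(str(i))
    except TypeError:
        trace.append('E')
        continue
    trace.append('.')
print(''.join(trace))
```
E1.2.E4.

continue in except skips rest of loop body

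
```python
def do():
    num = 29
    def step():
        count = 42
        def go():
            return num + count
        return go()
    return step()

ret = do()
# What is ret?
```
71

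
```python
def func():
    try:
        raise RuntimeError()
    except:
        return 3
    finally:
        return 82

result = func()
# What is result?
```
82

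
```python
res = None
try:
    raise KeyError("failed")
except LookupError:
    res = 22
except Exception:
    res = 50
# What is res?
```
22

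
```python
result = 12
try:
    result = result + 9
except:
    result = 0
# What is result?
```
21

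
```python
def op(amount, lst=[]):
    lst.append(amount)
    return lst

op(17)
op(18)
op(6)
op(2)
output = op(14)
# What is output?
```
[17, 18, 6, 2, 14]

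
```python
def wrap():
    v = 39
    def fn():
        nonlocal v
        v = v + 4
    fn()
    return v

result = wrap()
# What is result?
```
43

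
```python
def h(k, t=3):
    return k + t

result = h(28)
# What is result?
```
31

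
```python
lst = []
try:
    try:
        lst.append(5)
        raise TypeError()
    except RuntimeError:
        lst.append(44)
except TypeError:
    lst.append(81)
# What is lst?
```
[5, 81]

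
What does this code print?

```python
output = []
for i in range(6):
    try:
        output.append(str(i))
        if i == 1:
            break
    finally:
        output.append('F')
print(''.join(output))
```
0F1F

finally runs even when breaking out of loop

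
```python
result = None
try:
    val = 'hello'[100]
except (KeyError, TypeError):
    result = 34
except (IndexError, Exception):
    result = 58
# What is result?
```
58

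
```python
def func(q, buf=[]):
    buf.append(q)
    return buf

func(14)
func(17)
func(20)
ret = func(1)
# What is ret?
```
[14, 17, 20, 1]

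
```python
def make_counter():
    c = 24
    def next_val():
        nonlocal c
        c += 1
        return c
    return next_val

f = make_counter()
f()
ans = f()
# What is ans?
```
26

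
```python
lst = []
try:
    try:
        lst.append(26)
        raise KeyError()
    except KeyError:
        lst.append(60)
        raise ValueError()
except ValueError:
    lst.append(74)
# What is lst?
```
[26, 60, 74]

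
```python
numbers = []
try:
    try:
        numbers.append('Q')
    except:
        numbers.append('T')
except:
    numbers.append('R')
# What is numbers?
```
['Q']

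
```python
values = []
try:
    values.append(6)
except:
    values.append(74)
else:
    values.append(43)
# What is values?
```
[6, 43]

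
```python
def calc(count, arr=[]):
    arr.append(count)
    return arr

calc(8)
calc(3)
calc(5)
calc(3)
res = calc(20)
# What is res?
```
[8, 3, 5, 3, 20]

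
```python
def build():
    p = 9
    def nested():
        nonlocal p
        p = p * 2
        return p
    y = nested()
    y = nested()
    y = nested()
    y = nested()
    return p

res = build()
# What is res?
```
144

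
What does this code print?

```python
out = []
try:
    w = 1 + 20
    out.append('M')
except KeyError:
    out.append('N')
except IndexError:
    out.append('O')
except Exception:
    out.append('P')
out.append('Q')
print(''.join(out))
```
MQ

No exception, try block completes normally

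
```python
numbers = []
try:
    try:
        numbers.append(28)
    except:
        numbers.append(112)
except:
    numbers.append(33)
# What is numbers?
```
[28]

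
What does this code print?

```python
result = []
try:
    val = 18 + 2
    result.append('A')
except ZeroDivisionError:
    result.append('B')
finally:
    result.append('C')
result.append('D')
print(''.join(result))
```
ACD

finally runs after normal execution too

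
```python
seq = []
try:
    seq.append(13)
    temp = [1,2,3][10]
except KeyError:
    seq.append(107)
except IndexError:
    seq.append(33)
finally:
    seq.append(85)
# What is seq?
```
[13, 33, 85]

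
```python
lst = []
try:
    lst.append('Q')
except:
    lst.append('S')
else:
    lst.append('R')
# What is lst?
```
['Q', 'R']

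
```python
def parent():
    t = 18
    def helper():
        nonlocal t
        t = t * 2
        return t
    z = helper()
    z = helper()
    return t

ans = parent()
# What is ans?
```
72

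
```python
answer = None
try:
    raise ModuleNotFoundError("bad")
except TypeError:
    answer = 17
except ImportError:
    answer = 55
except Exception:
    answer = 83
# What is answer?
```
55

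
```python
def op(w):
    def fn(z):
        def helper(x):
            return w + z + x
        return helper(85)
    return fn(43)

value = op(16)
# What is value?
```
144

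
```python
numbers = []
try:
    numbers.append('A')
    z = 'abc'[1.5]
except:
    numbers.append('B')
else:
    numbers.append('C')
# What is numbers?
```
['A', 'B']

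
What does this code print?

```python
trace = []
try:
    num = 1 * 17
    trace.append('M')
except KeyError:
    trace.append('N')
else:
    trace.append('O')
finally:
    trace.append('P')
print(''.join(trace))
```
MOP

else runs before finally when no exception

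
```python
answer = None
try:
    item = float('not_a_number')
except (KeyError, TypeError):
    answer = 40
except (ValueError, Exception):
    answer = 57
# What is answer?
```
57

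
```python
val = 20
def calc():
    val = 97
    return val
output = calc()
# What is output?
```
97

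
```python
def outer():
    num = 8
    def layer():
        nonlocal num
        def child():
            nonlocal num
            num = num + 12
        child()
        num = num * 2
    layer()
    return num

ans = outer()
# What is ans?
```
40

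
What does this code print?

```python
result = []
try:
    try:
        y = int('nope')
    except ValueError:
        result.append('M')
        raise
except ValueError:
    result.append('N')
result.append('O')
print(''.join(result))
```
MNO

raise without argument re-raises current exception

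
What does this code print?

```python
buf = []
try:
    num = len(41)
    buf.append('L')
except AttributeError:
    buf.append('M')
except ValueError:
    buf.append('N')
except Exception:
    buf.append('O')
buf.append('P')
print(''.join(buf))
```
OP

TypeError not specifically caught, falls to Exception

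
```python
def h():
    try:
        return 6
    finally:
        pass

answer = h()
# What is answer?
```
6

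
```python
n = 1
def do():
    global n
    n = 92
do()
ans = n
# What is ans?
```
92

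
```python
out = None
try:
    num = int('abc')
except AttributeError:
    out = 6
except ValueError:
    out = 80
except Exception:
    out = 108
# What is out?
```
80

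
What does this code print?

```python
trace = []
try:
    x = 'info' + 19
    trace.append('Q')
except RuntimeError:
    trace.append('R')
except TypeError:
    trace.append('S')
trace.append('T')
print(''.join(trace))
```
ST

TypeError is caught by its specific handler, not RuntimeError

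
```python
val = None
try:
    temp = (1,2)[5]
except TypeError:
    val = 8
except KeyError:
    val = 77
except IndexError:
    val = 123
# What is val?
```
123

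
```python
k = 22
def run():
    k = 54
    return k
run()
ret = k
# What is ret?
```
22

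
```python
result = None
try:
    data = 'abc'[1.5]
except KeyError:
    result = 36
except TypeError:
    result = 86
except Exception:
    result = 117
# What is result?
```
86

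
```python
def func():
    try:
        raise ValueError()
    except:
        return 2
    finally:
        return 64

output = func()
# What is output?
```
64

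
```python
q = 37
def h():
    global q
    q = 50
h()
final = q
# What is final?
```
50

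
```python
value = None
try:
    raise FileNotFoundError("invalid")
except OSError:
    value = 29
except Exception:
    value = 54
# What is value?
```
29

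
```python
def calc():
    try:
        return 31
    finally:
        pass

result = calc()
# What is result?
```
31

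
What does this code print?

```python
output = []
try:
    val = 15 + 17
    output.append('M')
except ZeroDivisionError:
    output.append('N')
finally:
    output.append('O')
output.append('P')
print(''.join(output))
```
MOP

finally runs after normal execution too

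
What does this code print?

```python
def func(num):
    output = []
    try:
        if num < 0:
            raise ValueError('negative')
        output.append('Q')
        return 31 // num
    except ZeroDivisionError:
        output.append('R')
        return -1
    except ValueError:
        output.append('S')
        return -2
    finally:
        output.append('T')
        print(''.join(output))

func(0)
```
QRT

num=0 causes ZeroDivisionError, caught, finally prints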